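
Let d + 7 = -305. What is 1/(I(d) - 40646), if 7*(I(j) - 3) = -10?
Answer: -7/284511 ≈ -2.4604e-5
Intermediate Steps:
d = -312 (d = -7 - 305 = -312)
I(j) = 11/7 (I(j) = 3 + (1/7)*(-10) = 3 - 10/7 = 11/7)
1/(I(d) - 40646) = 1/(11/7 - 40646) = 1/(-284511/7) = -7/284511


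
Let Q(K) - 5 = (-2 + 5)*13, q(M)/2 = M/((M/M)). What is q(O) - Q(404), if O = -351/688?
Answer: -15487/344 ≈ -45.020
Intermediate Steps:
O = -351/688 (O = -351*1/688 = -351/688 ≈ -0.51017)
q(M) = 2*M (q(M) = 2*(M/((M/M))) = 2*(M/1) = 2*(M*1) = 2*M)
Q(K) = 44 (Q(K) = 5 + (-2 + 5)*13 = 5 + 3*13 = 5 + 39 = 44)
q(O) - Q(404) = 2*(-351/688) - 1*44 = -351/344 - 44 = -15487/344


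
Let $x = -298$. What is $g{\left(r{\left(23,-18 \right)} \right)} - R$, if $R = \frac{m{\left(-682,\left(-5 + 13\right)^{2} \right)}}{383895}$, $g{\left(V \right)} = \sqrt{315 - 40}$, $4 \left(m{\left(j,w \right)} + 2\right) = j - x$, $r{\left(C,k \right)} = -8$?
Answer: $\frac{98}{383895} + 5 \sqrt{11} \approx 16.583$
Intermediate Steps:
$m{\left(j,w \right)} = \frac{145}{2} + \frac{j}{4}$ ($m{\left(j,w \right)} = -2 + \frac{j - -298}{4} = -2 + \frac{j + 298}{4} = -2 + \frac{298 + j}{4} = -2 + \left(\frac{149}{2} + \frac{j}{4}\right) = \frac{145}{2} + \frac{j}{4}$)
$g{\left(V \right)} = 5 \sqrt{11}$ ($g{\left(V \right)} = \sqrt{275} = 5 \sqrt{11}$)
$R = - \frac{98}{383895}$ ($R = \frac{\frac{145}{2} + \frac{1}{4} \left(-682\right)}{383895} = \left(\frac{145}{2} - \frac{341}{2}\right) \frac{1}{383895} = \left(-98\right) \frac{1}{383895} = - \frac{98}{383895} \approx -0.00025528$)
$g{\left(r{\left(23,-18 \right)} \right)} - R = 5 \sqrt{11} - - \frac{98}{383895} = 5 \sqrt{11} + \frac{98}{383895} = \frac{98}{383895} + 5 \sqrt{11}$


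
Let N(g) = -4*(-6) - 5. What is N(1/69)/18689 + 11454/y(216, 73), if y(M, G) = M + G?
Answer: 214069297/5401121 ≈ 39.634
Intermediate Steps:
N(g) = 19 (N(g) = 24 - 5 = 19)
y(M, G) = G + M
N(1/69)/18689 + 11454/y(216, 73) = 19/18689 + 11454/(73 + 216) = 19*(1/18689) + 11454/289 = 19/18689 + 11454*(1/289) = 19/18689 + 11454/289 = 214069297/5401121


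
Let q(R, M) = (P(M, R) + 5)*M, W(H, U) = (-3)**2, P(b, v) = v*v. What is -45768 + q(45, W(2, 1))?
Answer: -27498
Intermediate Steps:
P(b, v) = v**2
W(H, U) = 9
q(R, M) = M*(5 + R**2) (q(R, M) = (R**2 + 5)*M = (5 + R**2)*M = M*(5 + R**2))
-45768 + q(45, W(2, 1)) = -45768 + 9*(5 + 45**2) = -45768 + 9*(5 + 2025) = -45768 + 9*2030 = -45768 + 18270 = -27498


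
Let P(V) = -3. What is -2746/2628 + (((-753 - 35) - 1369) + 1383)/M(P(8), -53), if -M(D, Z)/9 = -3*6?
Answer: -7651/1314 ≈ -5.8227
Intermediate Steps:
M(D, Z) = 162 (M(D, Z) = -(-27)*6 = -9*(-18) = 162)
-2746/2628 + (((-753 - 35) - 1369) + 1383)/M(P(8), -53) = -2746/2628 + (((-753 - 35) - 1369) + 1383)/162 = -2746*1/2628 + ((-788 - 1369) + 1383)*(1/162) = -1373/1314 + (-2157 + 1383)*(1/162) = -1373/1314 - 774*1/162 = -1373/1314 - 43/9 = -7651/1314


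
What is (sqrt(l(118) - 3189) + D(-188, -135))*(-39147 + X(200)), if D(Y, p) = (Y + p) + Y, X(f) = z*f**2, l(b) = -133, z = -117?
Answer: 2411484117 - 4719147*I*sqrt(3322) ≈ 2.4115e+9 - 2.72e+8*I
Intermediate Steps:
X(f) = -117*f**2
D(Y, p) = p + 2*Y
(sqrt(l(118) - 3189) + D(-188, -135))*(-39147 + X(200)) = (sqrt(-133 - 3189) + (-135 + 2*(-188)))*(-39147 - 117*200**2) = (sqrt(-3322) + (-135 - 376))*(-39147 - 117*40000) = (I*sqrt(3322) - 511)*(-39147 - 4680000) = (-511 + I*sqrt(3322))*(-4719147) = 2411484117 - 4719147*I*sqrt(3322)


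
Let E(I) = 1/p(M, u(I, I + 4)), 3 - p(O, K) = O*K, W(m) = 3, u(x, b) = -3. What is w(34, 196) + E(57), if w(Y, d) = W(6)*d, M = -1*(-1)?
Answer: 3529/6 ≈ 588.17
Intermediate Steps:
M = 1
p(O, K) = 3 - K*O (p(O, K) = 3 - O*K = 3 - K*O)
E(I) = ⅙ (E(I) = 1/(3 - 1*(-3)*1) = 1/(3 + 3) = 1/6 = ⅙)
w(Y, d) = 3*d
w(34, 196) + E(57) = 3*196 + ⅙ = 588 + ⅙ = 3529/6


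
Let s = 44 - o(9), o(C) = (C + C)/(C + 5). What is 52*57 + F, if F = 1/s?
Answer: 886243/299 ≈ 2964.0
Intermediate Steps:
o(C) = 2*C/(5 + C) (o(C) = (2*C)/(5 + C) = 2*C/(5 + C))
s = 299/7 (s = 44 - 2*9/(5 + 9) = 44 - 2*9/14 = 44 - 1*9/7 = 44 - 9/7 = 299/7 ≈ 42.714)
F = 7/299 (F = 1/(299/7) = 7/299 ≈ 0.023411)
52*57 + F = 52*57 + 7/299 = 2964 + 7/299 = 886243/299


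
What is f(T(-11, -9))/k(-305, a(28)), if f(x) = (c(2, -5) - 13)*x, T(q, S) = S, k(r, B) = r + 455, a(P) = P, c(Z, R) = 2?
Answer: 33/50 ≈ 0.66000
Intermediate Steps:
k(r, B) = 455 + r
f(x) = -11*x (f(x) = (2 - 13)*x = -11*x)
f(T(-11, -9))/k(-305, a(28)) = (-11*(-9))/(455 - 305) = 99/150 = 99*(1/150) = 33/50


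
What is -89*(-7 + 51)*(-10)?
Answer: 39160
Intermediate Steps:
-89*(-7 + 51)*(-10) = -89*44*(-10) = -3916*(-10) = 39160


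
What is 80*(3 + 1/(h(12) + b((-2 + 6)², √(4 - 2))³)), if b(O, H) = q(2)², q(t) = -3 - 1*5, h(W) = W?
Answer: 15729380/65539 ≈ 240.00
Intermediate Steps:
q(t) = -8 (q(t) = -3 - 5 = -8)
b(O, H) = 64 (b(O, H) = (-8)² = 64)
80*(3 + 1/(h(12) + b((-2 + 6)², √(4 - 2))³)) = 80*(3 + 1/(12 + 64³)) = 80*(3 + 1/(12 + 262144)) = 80*(3 + 1/262156) = 80*(786469/262156) = 15729380/65539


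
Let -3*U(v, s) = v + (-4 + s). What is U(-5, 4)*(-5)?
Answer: -25/3 ≈ -8.3333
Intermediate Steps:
U(v, s) = 4/3 - s/3 - v/3 (U(v, s) = -(v + (-4 + s))/3 = -(-4 + s + v)/3 = 4/3 - s/3 - v/3)
U(-5, 4)*(-5) = (4/3 - ⅓*4 - ⅓*(-5))*(-5) = (4/3 - 4/3 + 5/3)*(-5) = (5/3)*(-5) = -25/3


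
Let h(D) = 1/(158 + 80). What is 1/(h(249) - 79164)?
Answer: -238/18841031 ≈ -1.2632e-5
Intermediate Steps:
h(D) = 1/238
1/(h(249) - 79164) = 1/(1/238 - 79164) = 1/(-18841031/238) = -238/18841031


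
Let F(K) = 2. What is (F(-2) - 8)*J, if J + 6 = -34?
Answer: 240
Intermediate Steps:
J = -40 (J = -6 - 34 = -40)
(F(-2) - 8)*J = (2 - 8)*(-40) = -6*(-40) = 240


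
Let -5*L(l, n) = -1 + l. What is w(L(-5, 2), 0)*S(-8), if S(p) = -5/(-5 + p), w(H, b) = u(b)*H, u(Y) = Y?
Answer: 0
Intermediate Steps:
L(l, n) = 1/5 - l/5 (L(l, n) = -(-1 + l)/5 = 1/5 - l/5)
w(H, b) = H*b (w(H, b) = b*H = H*b)
S(p) = -5/(-5 + p)
w(L(-5, 2), 0)*S(-8) = ((1/5 - 1/5*(-5))*0)*(-5/(-5 - 8)) = ((1/5 + 1)*0)*(-5/(-13)) = ((6/5)*0)*(-5*(-1/13)) = 0*(5/13) = 0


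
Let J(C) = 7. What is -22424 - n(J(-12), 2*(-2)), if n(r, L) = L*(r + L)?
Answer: -22412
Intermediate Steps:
n(r, L) = L*(L + r)
-22424 - n(J(-12), 2*(-2)) = -22424 - 2*(-2)*(2*(-2) + 7) = -22424 - (-4)*(-4 + 7) = -22424 - (-4)*3 = -22424 - 1*(-12) = -22424 + 12 = -22412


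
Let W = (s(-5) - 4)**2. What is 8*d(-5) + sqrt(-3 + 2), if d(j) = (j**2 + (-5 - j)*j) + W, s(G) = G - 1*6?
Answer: 2000 + I ≈ 2000.0 + 1.0*I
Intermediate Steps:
s(G) = -6 + G (s(G) = G - 6 = -6 + G)
W = 225 (W = ((-6 - 5) - 4)**2 = (-11 - 4)**2 = (-15)**2 = 225)
d(j) = 225 + j**2 + j*(-5 - j) (d(j) = (j**2 + (-5 - j)*j) + 225 = (j**2 + j*(-5 - j)) + 225 = 225 + j**2 + j*(-5 - j))
8*d(-5) + sqrt(-3 + 2) = 8*(225 - 5*(-5)) + sqrt(-3 + 2) = 8*(225 + 25) + sqrt(-1) = 8*250 + I = 2000 + I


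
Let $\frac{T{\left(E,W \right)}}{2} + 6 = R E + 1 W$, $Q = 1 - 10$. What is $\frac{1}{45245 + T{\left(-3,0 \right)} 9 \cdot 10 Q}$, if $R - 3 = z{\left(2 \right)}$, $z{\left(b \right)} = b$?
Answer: $\frac{1}{79265} \approx 1.2616 \cdot 10^{-5}$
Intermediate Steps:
$R = 5$ ($R = 3 + 2 = 5$)
$Q = -9$ ($Q = 1 - 10 = -9$)
$T{\left(E,W \right)} = -12 + 2 W + 10 E$ ($T{\left(E,W \right)} = -12 + 2 \left(5 E + 1 W\right) = -12 + 2 \left(5 E + W\right) = -12 + 2 \left(W + 5 E\right) = -12 + \left(2 W + 10 E\right) = -12 + 2 W + 10 E$)
$\frac{1}{45245 + T{\left(-3,0 \right)} 9 \cdot 10 Q} = \frac{1}{45245 + \left(-12 + 2 \cdot 0 + 10 \left(-3\right)\right) 9 \cdot 10 \left(-9\right)} = \frac{1}{45245 + \left(-12 + 0 - 30\right) 9 \cdot 10 \left(-9\right)} = \frac{1}{45245 + \left(-42\right) 9 \cdot 10 \left(-9\right)} = \frac{1}{45245 + \left(-378\right) 10 \left(-9\right)} = \frac{1}{45245 - -34020} = \frac{1}{45245 + 34020} = \frac{1}{79265}$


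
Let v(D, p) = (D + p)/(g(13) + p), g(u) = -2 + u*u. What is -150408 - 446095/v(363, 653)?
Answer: -129653107/254 ≈ -5.1045e+5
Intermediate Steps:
g(u) = -2 + u**2
v(D, p) = (D + p)/(167 + p) (v(D, p) = (D + p)/((-2 + 13**2) + p) = (D + p)/((-2 + 169) + p) = (D + p)/(167 + p))
-150408 - 446095/v(363, 653) = -150408 - 446095*(167 + 653)/(363 + 653) = -150408 - 446095/(1016/820) = -150408 - 446095/((1/820)*1016) = -150408 - 446095/254/205 = -150408 - 446095*205/254 = -150408 - 91449475/254 = -129653107/254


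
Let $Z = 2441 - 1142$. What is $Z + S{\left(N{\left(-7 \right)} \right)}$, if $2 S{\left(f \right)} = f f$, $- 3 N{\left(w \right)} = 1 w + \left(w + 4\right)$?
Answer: $\frac{11741}{9} \approx 1304.6$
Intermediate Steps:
$Z = 1299$ ($Z = 2441 - 1142 = 1299$)
$N{\left(w \right)} = - \frac{4}{3} - \frac{2 w}{3}$ ($N{\left(w \right)} = - \frac{1 w + \left(w + 4\right)}{3} = - \frac{w + \left(4 + w\right)}{3} = - \frac{4 + 2 w}{3} = - \frac{4}{3} - \frac{2 w}{3}$)
$S{\left(f \right)} = \frac{f^{2}}{2}$ ($S{\left(f \right)} = \frac{f f}{2} = \frac{f^{2}}{2}$)
$Z + S{\left(N{\left(-7 \right)} \right)} = 1299 + \frac{\left(- \frac{4}{3} - - \frac{14}{3}\right)^{2}}{2} = 1299 + \frac{\left(- \frac{4}{3} + \frac{14}{3}\right)^{2}}{2} = 1299 + \frac{\left(\frac{10}{3}\right)^{2}}{2} = 1299 + \frac{1}{2} \cdot \frac{100}{9} = 1299 + \frac{50}{9} = \frac{11741}{9}$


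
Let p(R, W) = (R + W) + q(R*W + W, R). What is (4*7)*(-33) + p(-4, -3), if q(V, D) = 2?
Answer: -929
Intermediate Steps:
p(R, W) = 2 + R + W (p(R, W) = (R + W) + 2 = 2 + R + W)
(4*7)*(-33) + p(-4, -3) = (4*7)*(-33) + (2 - 4 - 3) = 28*(-33) - 5 = -924 - 5 = -929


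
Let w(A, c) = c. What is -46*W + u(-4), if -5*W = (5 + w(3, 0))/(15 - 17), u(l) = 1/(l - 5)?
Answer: -208/9 ≈ -23.111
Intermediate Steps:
u(l) = 1/(-5 + l)
W = ½ (W = -(5 + 0)/(5*(15 - 17)) = -1/(-2) = -(-1)/2 = -⅕*(-5/2) = ½ ≈ 0.50000)
-46*W + u(-4) = -46*½ + 1/(-5 - 4) = -23 + 1/(-9) = -23 - ⅑ = -208/9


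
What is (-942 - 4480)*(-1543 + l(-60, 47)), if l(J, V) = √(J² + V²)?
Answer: 8366146 - 5422*√5809 ≈ 7.9529e+6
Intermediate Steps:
(-942 - 4480)*(-1543 + l(-60, 47)) = (-942 - 4480)*(-1543 + √((-60)² + 47²)) = -5422*(-1543 + √(3600 + 2209)) = -5422*(-1543 + √5809) = 8366146 - 5422*√5809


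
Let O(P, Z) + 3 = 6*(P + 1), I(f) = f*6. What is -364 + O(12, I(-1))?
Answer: -289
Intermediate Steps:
I(f) = 6*f
O(P, Z) = 3 + 6*P (O(P, Z) = -3 + 6*(P + 1) = -3 + 6*(1 + P) = -3 + (6 + 6*P) = 3 + 6*P)
-364 + O(12, I(-1)) = -364 + (3 + 6*12) = -364 + (3 + 72) = -364 + 75 = -289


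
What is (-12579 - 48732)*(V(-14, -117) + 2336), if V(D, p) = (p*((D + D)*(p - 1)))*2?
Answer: 47258518800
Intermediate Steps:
V(D, p) = 4*D*p*(-1 + p) (V(D, p) = (p*((2*D)*(-1 + p)))*2 = (p*(2*D*(-1 + p)))*2 = (2*D*p*(-1 + p))*2 = 4*D*p*(-1 + p))
(-12579 - 48732)*(V(-14, -117) + 2336) = (-12579 - 48732)*(4*(-14)*(-117)*(-1 - 117) + 2336) = -61311*(4*(-14)*(-117)*(-118) + 2336) = -61311*(-773136 + 2336) = -61311*(-770800) = 47258518800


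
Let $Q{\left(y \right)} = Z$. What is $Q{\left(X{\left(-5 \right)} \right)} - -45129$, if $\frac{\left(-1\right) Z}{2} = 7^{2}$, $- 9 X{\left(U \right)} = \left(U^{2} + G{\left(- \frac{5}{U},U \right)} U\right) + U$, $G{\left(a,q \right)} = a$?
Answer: $45031$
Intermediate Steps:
$X{\left(U \right)} = \frac{5}{9} - \frac{U}{9} - \frac{U^{2}}{9}$ ($X{\left(U \right)} = - \frac{\left(U^{2} + - \frac{5}{U} U\right) + U}{9} = - \frac{\left(U^{2} - 5\right) + U}{9} = - \frac{\left(-5 + U^{2}\right) + U}{9} = - \frac{-5 + U + U^{2}}{9} = \frac{5}{9} - \frac{U}{9} - \frac{U^{2}}{9}$)
$Z = -98$ ($Z = - 2 \cdot 7^{2} = \left(-2\right) 49 = -98$)
$Q{\left(y \right)} = -98$
$Q{\left(X{\left(-5 \right)} \right)} - -45129 = -98 - -45129 = -98 + 45129 = 45031$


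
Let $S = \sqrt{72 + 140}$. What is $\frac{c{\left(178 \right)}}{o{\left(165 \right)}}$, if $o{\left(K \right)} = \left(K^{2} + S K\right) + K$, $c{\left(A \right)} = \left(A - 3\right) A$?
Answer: $\frac{258545}{225588} - \frac{3115 \sqrt{53}}{225588} \approx 1.0456$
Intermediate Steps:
$c{\left(A \right)} = A \left(-3 + A\right)$ ($c{\left(A \right)} = \left(-3 + A\right) A = A \left(-3 + A\right)$)
$S = 2 \sqrt{53}$ ($S = \sqrt{212} = 2 \sqrt{53} \approx 14.56$)
$o{\left(K \right)} = K + K^{2} + 2 K \sqrt{53}$ ($o{\left(K \right)} = \left(K^{2} + 2 \sqrt{53} K\right) + K = \left(K^{2} + 2 K \sqrt{53}\right) + K = K + K^{2} + 2 K \sqrt{53}$)
$\frac{c{\left(178 \right)}}{o{\left(165 \right)}} = \frac{178 \left(-3 + 178\right)}{165 \left(1 + 165 + 2 \sqrt{53}\right)} = \frac{178 \cdot 175}{165 \left(166 + 2 \sqrt{53}\right)} = \frac{31150}{27390 + 330 \sqrt{53}}$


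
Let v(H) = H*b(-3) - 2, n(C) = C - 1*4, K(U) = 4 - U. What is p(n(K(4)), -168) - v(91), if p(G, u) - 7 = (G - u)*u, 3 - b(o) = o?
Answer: -28089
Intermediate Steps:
b(o) = 3 - o
n(C) = -4 + C (n(C) = C - 4 = -4 + C)
v(H) = -2 + 6*H (v(H) = H*(3 - 1*(-3)) - 2 = H*(3 + 3) - 2 = H*6 - 2 = 6*H - 2 = -2 + 6*H)
p(G, u) = 7 + u*(G - u) (p(G, u) = 7 + (G - u)*u = 7 + u*(G - u))
p(n(K(4)), -168) - v(91) = (7 - 1*(-168)² + (-4 + (4 - 1*4))*(-168)) - (-2 + 6*91) = (7 - 1*28224 + (-4 + (4 - 4))*(-168)) - (-2 + 546) = (7 - 28224 + (-4 + 0)*(-168)) - 1*544 = (7 - 28224 - 4*(-168)) - 544 = (7 - 28224 + 672) - 544 = -27545 - 544 = -28089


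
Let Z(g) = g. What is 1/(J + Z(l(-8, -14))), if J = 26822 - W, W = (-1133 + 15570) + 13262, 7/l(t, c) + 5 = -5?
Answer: -10/8777 ≈ -0.0011393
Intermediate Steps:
l(t, c) = -7/10 (l(t, c) = 7/(-5 - 5) = 7/(-10) = 7*(-⅒) = -7/10)
W = 27699 (W = 14437 + 13262 = 27699)
J = -877 (J = 26822 - 1*27699 = 26822 - 27699 = -877)
1/(J + Z(l(-8, -14))) = 1/(-877 - 7/10) = 1/(-8777/10) = -10/8777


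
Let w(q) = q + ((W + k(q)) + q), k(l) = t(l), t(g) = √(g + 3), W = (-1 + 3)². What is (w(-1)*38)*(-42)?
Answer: -3192 - 1596*√2 ≈ -5449.1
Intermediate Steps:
W = 4 (W = 2² = 4)
t(g) = √(3 + g)
k(l) = √(3 + l)
w(q) = 4 + √(3 + q) + 2*q (w(q) = q + ((4 + √(3 + q)) + q) = q + (4 + q + √(3 + q)) = 4 + √(3 + q) + 2*q)
(w(-1)*38)*(-42) = ((4 + √(3 - 1) + 2*(-1))*38)*(-42) = ((4 + √2 - 2)*38)*(-42) = ((2 + √2)*38)*(-42) = (76 + 38*√2)*(-42) = -3192 - 1596*√2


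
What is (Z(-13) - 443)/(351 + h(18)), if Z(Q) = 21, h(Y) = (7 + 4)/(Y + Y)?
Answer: -15192/12647 ≈ -1.2012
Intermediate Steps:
h(Y) = 11/(2*Y) (h(Y) = 11/((2*Y)) = 11*(1/(2*Y)) = 11/(2*Y))
(Z(-13) - 443)/(351 + h(18)) = (21 - 443)/(351 + (11/2)/18) = -422/(351 + (11/2)*(1/18)) = -422/(351 + 11/36) = -422/12647/36 = -422*36/12647 = -15192/12647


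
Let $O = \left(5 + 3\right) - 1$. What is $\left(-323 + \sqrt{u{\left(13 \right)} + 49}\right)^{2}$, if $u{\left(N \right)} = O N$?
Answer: $104469 - 1292 \sqrt{35} \approx 96825.0$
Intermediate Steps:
$O = 7$ ($O = 8 - 1 = 7$)
$u{\left(N \right)} = 7 N$
$\left(-323 + \sqrt{u{\left(13 \right)} + 49}\right)^{2} = \left(-323 + \sqrt{7 \cdot 13 + 49}\right)^{2} = \left(-323 + \sqrt{91 + 49}\right)^{2} = \left(-323 + \sqrt{140}\right)^{2} = \left(-323 + 2 \sqrt{35}\right)^{2}$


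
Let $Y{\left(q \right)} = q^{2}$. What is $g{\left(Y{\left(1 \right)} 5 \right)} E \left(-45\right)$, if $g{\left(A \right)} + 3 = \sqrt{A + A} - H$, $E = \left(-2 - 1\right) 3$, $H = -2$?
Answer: $-405 + 405 \sqrt{10} \approx 875.72$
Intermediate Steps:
$E = -9$ ($E = \left(-3\right) 3 = -9$)
$g{\left(A \right)} = -1 + \sqrt{2} \sqrt{A}$ ($g{\left(A \right)} = -3 + \left(\sqrt{A + A} - -2\right) = -3 + \left(\sqrt{2 A} + 2\right) = -3 + \left(\sqrt{2} \sqrt{A} + 2\right) = -3 + \left(2 + \sqrt{2} \sqrt{A}\right) = -1 + \sqrt{2} \sqrt{A}$)
$g{\left(Y{\left(1 \right)} 5 \right)} E \left(-45\right) = \left(-1 + \sqrt{2} \sqrt{1^{2} \cdot 5}\right) \left(-9\right) \left(-45\right) = \left(-1 + \sqrt{2} \sqrt{1 \cdot 5}\right) \left(-9\right) \left(-45\right) = \left(-1 + \sqrt{2} \sqrt{5}\right) \left(-9\right) \left(-45\right) = \left(-1 + \sqrt{10}\right) \left(-9\right) \left(-45\right) = \left(9 - 9 \sqrt{10}\right) \left(-45\right) = -405 + 405 \sqrt{10}$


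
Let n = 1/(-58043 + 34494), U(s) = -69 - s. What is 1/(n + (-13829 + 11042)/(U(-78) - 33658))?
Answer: 792400301/65597414 ≈ 12.080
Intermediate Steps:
n = -1/23549 (n = 1/(-23549) = -1/23549 ≈ -4.2465e-5)
1/(n + (-13829 + 11042)/(U(-78) - 33658)) = 1/(-1/23549 + (-13829 + 11042)/((-69 - 1*(-78)) - 33658)) = 1/(-1/23549 - 2787/((-69 + 78) - 33658)) = 1/(-1/23549 - 2787/(9 - 33658)) = 1/(-1/23549 - 2787/(-33649)) = 1/(-1/23549 - 2787*(-1/33649)) = 1/(-1/23549 + 2787/33649) = 1/(65597414/792400301) = 792400301/65597414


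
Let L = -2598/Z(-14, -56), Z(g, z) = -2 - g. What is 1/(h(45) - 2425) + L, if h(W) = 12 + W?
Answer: -512673/2368 ≈ -216.50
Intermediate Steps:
L = -433/2 (L = -2598/(-2 - 1*(-14)) = -2598/(-2 + 14) = -2598/12 = -2598*1/12 = -433/2 ≈ -216.50)
1/(h(45) - 2425) + L = 1/((12 + 45) - 2425) - 433/2 = 1/(57 - 2425) - 433/2 = 1/(-2368) - 433/2 = -1/2368 - 433/2 = -512673/2368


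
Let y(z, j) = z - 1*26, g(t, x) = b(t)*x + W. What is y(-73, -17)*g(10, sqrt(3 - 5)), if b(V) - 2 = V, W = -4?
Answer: 396 - 1188*I*sqrt(2) ≈ 396.0 - 1680.1*I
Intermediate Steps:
b(V) = 2 + V
g(t, x) = -4 + x*(2 + t) (g(t, x) = (2 + t)*x - 4 = x*(2 + t) - 4 = -4 + x*(2 + t))
y(z, j) = -26 + z (y(z, j) = z - 26 = -26 + z)
y(-73, -17)*g(10, sqrt(3 - 5)) = (-26 - 73)*(-4 + sqrt(3 - 5)*(2 + 10)) = -99*(-4 + sqrt(-2)*12) = -99*(-4 + (I*sqrt(2))*12) = -99*(-4 + 12*I*sqrt(2)) = 396 - 1188*I*sqrt(2)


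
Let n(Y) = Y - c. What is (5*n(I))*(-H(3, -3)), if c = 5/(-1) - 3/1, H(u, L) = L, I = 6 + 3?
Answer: 255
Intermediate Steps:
I = 9
c = -8 (c = 5*(-1) - 3*1 = -5 - 3 = -8)
n(Y) = 8 + Y (n(Y) = Y - 1*(-8) = Y + 8 = 8 + Y)
(5*n(I))*(-H(3, -3)) = (5*(8 + 9))*(-1*(-3)) = (5*17)*3 = 85*3 = 255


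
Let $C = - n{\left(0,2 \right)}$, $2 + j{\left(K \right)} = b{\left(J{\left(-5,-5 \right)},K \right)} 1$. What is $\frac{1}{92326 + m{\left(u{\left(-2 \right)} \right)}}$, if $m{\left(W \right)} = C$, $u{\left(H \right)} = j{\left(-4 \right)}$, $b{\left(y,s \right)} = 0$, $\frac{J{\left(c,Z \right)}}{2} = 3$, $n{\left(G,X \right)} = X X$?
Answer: $\frac{1}{92322} \approx 1.0832 \cdot 10^{-5}$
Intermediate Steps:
$n{\left(G,X \right)} = X^{2}$
$J{\left(c,Z \right)} = 6$ ($J{\left(c,Z \right)} = 2 \cdot 3 = 6$)
$j{\left(K \right)} = -2$ ($j{\left(K \right)} = -2 + 0 \cdot 1 = -2 + 0 = -2$)
$u{\left(H \right)} = -2$
$C = -4$ ($C = - 2^{2} = \left(-1\right) 4 = -4$)
$m{\left(W \right)} = -4$
$\frac{1}{92326 + m{\left(u{\left(-2 \right)} \right)}} = \frac{1}{92326 - 4} = \frac{1}{92322}$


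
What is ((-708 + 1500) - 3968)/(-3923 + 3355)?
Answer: 397/71 ≈ 5.5916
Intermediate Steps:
((-708 + 1500) - 3968)/(-3923 + 3355) = (792 - 3968)/(-568) = -3176*(-1/568) = 397/71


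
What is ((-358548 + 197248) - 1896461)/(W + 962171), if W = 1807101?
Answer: -2057761/2769272 ≈ -0.74307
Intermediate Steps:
((-358548 + 197248) - 1896461)/(W + 962171) = ((-358548 + 197248) - 1896461)/(1807101 + 962171) = (-161300 - 1896461)/2769272 = -2057761*1/2769272 = -2057761/2769272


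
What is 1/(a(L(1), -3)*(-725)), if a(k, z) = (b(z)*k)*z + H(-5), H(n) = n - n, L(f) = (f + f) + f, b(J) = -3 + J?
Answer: -1/39150 ≈ -2.5543e-5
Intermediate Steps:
L(f) = 3*f (L(f) = 2*f + f = 3*f)
H(n) = 0
a(k, z) = k*z*(-3 + z) (a(k, z) = ((-3 + z)*k)*z + 0 = (k*(-3 + z))*z + 0 = k*z*(-3 + z) + 0 = k*z*(-3 + z))
1/(a(L(1), -3)*(-725)) = 1/(((3*1)*(-3)*(-3 - 3))*(-725)) = 1/((3*(-3)*(-6))*(-725)) = 1/(54*(-725)) = 1/(-39150) = -1/39150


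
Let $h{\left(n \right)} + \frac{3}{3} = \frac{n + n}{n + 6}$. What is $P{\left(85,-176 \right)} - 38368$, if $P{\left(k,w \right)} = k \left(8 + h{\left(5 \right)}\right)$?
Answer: $- \frac{414653}{11} \approx -37696.0$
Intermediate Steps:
$h{\left(n \right)} = -1 + \frac{2 n}{6 + n}$ ($h{\left(n \right)} = -1 + \frac{n + n}{n + 6} = -1 + \frac{2 n}{6 + n}$)
$P{\left(k,w \right)} = \frac{87 k}{11}$ ($P{\left(k,w \right)} = k \left(8 + \frac{-6 + 5}{6 + 5}\right) = k \left(8 + \frac{1}{11} \left(-1\right)\right) = k \left(8 - \frac{1}{11}\right) = k \frac{87}{11} = \frac{87 k}{11}$)
$P{\left(85,-176 \right)} - 38368 = \frac{87}{11} \cdot 85 - 38368 = \frac{7395}{11} - 38368 = - \frac{414653}{11}$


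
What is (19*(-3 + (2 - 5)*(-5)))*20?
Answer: 4560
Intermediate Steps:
(19*(-3 + (2 - 5)*(-5)))*20 = (19*(-3 - 3*(-5)))*20 = (19*(-3 + 15))*20 = (19*12)*20 = 228*20 = 4560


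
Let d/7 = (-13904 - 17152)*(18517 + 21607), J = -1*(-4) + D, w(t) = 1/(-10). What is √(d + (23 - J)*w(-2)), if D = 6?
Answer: I*√872263660930/10 ≈ 93395.0*I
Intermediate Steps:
w(t) = -⅒
J = 10 (J = -1*(-4) + 6 = 4 + 6 = 10)
d = -8722636608 (d = 7*((-13904 - 17152)*(18517 + 21607)) = 7*(-31056*40124) = 7*(-1246090944) = -8722636608)
√(d + (23 - J)*w(-2)) = √(-8722636608 + (23 - 1*10)*(-⅒)) = √(-8722636608 + (23 - 10)*(-⅒)) = √(-8722636608 + 13*(-⅒)) = √(-8722636608 - 13/10) = √(-87226366093/10) = I*√872263660930/10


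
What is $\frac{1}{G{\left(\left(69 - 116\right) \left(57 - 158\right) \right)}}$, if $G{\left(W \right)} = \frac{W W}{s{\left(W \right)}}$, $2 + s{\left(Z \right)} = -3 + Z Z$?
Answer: $\frac{22534004}{22534009} \approx 1.0$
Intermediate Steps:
$s{\left(Z \right)} = -5 + Z^{2}$ ($s{\left(Z \right)} = -2 + \left(-3 + Z Z\right) = -2 + \left(-3 + Z^{2}\right) = -5 + Z^{2}$)
$G{\left(W \right)} = \frac{W^{2}}{-5 + W^{2}}$ ($G{\left(W \right)} = \frac{W W}{-5 + W^{2}} = \frac{W^{2}}{-5 + W^{2}}$)
$\frac{1}{G{\left(\left(69 - 116\right) \left(57 - 158\right) \right)}} = \frac{1}{\left(\left(69 - 116\right) \left(57 - 158\right)\right)^{2} \frac{1}{-5 + \left(\left(69 - 116\right) \left(57 - 158\right)\right)^{2}}} = \frac{1}{\left(\left(-47\right) \left(-101\right)\right)^{2} \frac{1}{-5 + \left(\left(-47\right) \left(-101\right)\right)^{2}}} = \frac{1}{4747^{2} \frac{1}{-5 + 4747^{2}}} = \frac{1}{22534009 \frac{1}{-5 + 22534009}} = \frac{1}{22534009 \cdot \frac{1}{22534004}} = \frac{1}{\frac{22534009}{22534004}} = \frac{22534004}{22534009}$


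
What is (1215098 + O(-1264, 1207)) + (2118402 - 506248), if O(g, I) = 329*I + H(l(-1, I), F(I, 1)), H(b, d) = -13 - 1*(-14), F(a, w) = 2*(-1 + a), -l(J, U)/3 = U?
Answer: 3224356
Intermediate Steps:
l(J, U) = -3*U
F(a, w) = -2 + 2*a
H(b, d) = 1 (H(b, d) = -13 + 14 = 1)
O(g, I) = 1 + 329*I (O(g, I) = 329*I + 1 = 1 + 329*I)
(1215098 + O(-1264, 1207)) + (2118402 - 506248) = (1215098 + (1 + 329*1207)) + (2118402 - 506248) = (1215098 + (1 + 397103)) + 1612154 = (1215098 + 397104) + 1612154 = 1612202 + 1612154 = 3224356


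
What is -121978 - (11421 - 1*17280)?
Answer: -116119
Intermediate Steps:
-121978 - (11421 - 1*17280) = -121978 - (11421 - 17280) = -121978 - 1*(-5859) = -121978 + 5859 = -116119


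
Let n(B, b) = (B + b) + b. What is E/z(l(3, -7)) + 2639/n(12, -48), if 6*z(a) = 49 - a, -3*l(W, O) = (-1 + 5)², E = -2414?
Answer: -582875/1956 ≈ -297.99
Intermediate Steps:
l(W, O) = -16/3 (l(W, O) = -(-1 + 5)²/3 = -⅓*4² = -⅓*16 = -16/3)
n(B, b) = B + 2*b
z(a) = 49/6 - a/6 (z(a) = (49 - a)/6 = 49/6 - a/6)
E/z(l(3, -7)) + 2639/n(12, -48) = -2414/(49/6 - ⅙*(-16/3)) + 2639/(12 + 2*(-48)) = -2414/(49/6 + 8/9) + 2639/(12 - 96) = -2414/163/18 + 2639/(-84) = -2414*18/163 + 2639*(-1/84) = -43452/163 - 377/12 = -582875/1956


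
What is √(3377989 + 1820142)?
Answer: √5198131 ≈ 2279.9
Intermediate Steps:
√(3377989 + 1820142) = √5198131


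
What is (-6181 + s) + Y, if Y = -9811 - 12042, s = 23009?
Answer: -5025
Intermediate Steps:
Y = -21853
(-6181 + s) + Y = (-6181 + 23009) - 21853 = 16828 - 21853 = -5025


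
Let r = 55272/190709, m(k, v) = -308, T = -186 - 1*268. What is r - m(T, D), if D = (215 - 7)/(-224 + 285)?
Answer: 58793644/190709 ≈ 308.29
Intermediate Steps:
D = 208/61 ≈ 3.4098
T = -454 (T = -186 - 268 = -454)
r = 55272/190709 (r = 55272*(1/190709) = 55272/190709 ≈ 0.28982)
r - m(T, D) = 55272/190709 - 1*(-308) = 55272/190709 + 308 = 58793644/190709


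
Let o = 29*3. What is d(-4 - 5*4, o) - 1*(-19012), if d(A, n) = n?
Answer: 19099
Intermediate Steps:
o = 87
d(-4 - 5*4, o) - 1*(-19012) = 87 - 1*(-19012) = 87 + 19012 = 19099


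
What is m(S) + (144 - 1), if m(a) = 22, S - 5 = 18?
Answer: 165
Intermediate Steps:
S = 23 (S = 5 + 18 = 23)
m(S) + (144 - 1) = 22 + (144 - 1) = 22 + 143 = 165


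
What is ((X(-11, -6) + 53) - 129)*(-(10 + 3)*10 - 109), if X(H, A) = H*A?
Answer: 2390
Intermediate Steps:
X(H, A) = A*H
((X(-11, -6) + 53) - 129)*(-(10 + 3)*10 - 109) = ((-6*(-11) + 53) - 129)*(-(10 + 3)*10 - 109) = ((66 + 53) - 129)*(-13*10 - 109) = (119 - 129)*(-1*130 - 109) = -10*(-130 - 109) = -10*(-239) = 2390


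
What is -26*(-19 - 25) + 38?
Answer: 1182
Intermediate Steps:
-26*(-19 - 25) + 38 = -26*(-44) + 38 = 1144 + 38 = 1182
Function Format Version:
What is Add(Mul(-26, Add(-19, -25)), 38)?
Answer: 1182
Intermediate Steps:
Add(Mul(-26, Add(-19, -25)), 38) = Add(Mul(-26, -44), 38) = Add(1144, 38) = 1182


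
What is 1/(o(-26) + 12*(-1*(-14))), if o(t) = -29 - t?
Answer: 1/165 ≈ 0.0060606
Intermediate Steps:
1/(o(-26) + 12*(-1*(-14))) = 1/((-29 - 1*(-26)) + 12*(-1*(-14))) = 1/((-29 + 26) + 12*14) = 1/(-3 + 168) = 1/165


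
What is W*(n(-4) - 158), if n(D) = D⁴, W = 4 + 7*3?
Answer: 2450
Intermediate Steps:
W = 25 (W = 4 + 21 = 25)
W*(n(-4) - 158) = 25*((-4)⁴ - 158) = 25*(256 - 158) = 25*98 = 2450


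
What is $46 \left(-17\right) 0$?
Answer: $0$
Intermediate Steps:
$46 \left(-17\right) 0 = \left(-782\right) 0 = 0$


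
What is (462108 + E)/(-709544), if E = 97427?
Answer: -559535/709544 ≈ -0.78858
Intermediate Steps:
(462108 + E)/(-709544) = (462108 + 97427)/(-709544) = 559535*(-1/709544) = -559535/709544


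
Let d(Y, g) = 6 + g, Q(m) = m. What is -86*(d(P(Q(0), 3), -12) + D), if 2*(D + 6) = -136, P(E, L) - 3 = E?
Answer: 6880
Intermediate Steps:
P(E, L) = 3 + E
D = -74 (D = -6 + (1/2)*(-136) = -6 - 68 = -74)
-86*(d(P(Q(0), 3), -12) + D) = -86*((6 - 12) - 74) = -86*(-6 - 74) = -86*(-80) = 6880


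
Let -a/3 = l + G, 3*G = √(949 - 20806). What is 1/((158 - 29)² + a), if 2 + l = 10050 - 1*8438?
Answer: I/(√19857 + 11811*I) ≈ 8.4655e-5 + 1.01e-6*I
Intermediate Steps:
G = I*√19857/3 (G = √(949 - 20806)/3 = √(-19857)/3 = (I*√19857)/3 = I*√19857/3 ≈ 46.972*I)
l = 1610 (l = -2 + (10050 - 1*8438) = -2 + (10050 - 8438) = -2 + 1612 = 1610)
a = -4830 - I*√19857 (a = -3*(1610 + I*√19857/3) = -4830 - I*√19857 ≈ -4830.0 - 140.91*I)
1/((158 - 29)² + a) = 1/((158 - 29)² + (-4830 - I*√19857)) = 1/(129² + (-4830 - I*√19857)) = 1/(16641 + (-4830 - I*√19857)) = 1/(11811 - I*√19857)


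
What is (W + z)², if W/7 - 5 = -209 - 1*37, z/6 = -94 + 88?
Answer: 2968729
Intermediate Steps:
z = -36 (z = 6*(-94 + 88) = 6*(-6) = -36)
W = -1687 (W = 35 + 7*(-209 - 1*37) = 35 + 7*(-209 - 37) = 35 + 7*(-246) = 35 - 1722 = -1687)
(W + z)² = (-1687 - 36)² = (-1723)² = 2968729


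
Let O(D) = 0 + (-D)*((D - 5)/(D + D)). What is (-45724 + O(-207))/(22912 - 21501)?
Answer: -45618/1411 ≈ -32.330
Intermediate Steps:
O(D) = 5/2 - D/2 (O(D) = 0 + (-D)*((-5 + D)/((2*D))) = 0 + (-D)*((-5 + D)*(1/(2*D))) = 0 + (-D)*((-5 + D)/(2*D)) = 0 + (5/2 - D/2) = 5/2 - D/2)
(-45724 + O(-207))/(22912 - 21501) = (-45724 + (5/2 - 1/2*(-207)))/(22912 - 21501) = (-45724 + (5/2 + 207/2))/1411 = (-45724 + 106)*(1/1411) = -45618*1/1411 = -45618/1411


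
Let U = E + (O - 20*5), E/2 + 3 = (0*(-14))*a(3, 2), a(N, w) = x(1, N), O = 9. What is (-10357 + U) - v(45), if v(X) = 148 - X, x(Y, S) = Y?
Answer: -10557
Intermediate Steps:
a(N, w) = 1
E = -6 (E = -6 + 2*((0*(-14))*1) = -6 + 2*(0*1) = -6 + 2*0 = -6 + 0 = -6)
U = -97 (U = -6 + (9 - 20*5) = -6 + (9 - 100) = -6 - 91 = -97)
(-10357 + U) - v(45) = (-10357 - 97) - (148 - 1*45) = -10454 - (148 - 45) = -10454 - 1*103 = -10454 - 103 = -10557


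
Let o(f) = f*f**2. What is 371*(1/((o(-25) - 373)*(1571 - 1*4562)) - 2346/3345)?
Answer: -13882342508531/53352770070 ≈ -260.20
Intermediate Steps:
o(f) = f**3
371*(1/((o(-25) - 373)*(1571 - 1*4562)) - 2346/3345) = 371*(1/(((-25)**3 - 373)*(1571 - 1*4562)) - 2346/3345) = 371*(1/((-15625 - 373)*(1571 - 4562)) - 2346*1/3345) = 371*(1/(-15998*(-2991)) - 782/1115) = 371*(-1/15998*(-1/2991) - 782/1115) = 371*(1/47850018 - 782/1115) = 371*(-37418712961/53352770070) = -13882342508531/53352770070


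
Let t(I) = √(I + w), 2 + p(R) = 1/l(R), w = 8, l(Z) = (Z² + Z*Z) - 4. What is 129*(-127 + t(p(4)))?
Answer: -16383 + 1677*√7/14 ≈ -16066.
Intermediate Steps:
l(Z) = -4 + 2*Z² (l(Z) = (Z² + Z²) - 4 = 2*Z² - 4 = -4 + 2*Z²)
p(R) = -2 + 1/(-4 + 2*R²)
t(I) = √(8 + I) (t(I) = √(I + 8) = √(8 + I))
129*(-127 + t(p(4))) = 129*(-127 + √(8 + (9 - 4*4²)/(2*(-2 + 4²)))) = 129*(-127 + √(8 + (9 - 4*16)/(2*(-2 + 16)))) = 129*(-127 + √(8 + (½)*(9 - 64)/14)) = 129*(-127 + √(8 + (½)*(1/14)*(-55))) = 129*(-127 + √(8 - 55/28)) = 129*(-127 + √(169/28)) = 129*(-127 + 13*√7/14) = -16383 + 1677*√7/14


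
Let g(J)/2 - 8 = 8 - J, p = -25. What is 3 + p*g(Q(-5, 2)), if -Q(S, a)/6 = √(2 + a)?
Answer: -1397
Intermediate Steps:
Q(S, a) = -6*√(2 + a)
g(J) = 32 - 2*J (g(J) = 16 + 2*(8 - J) = 16 + (16 - 2*J) = 32 - 2*J)
3 + p*g(Q(-5, 2)) = 3 - 25*(32 - (-12)*√(2 + 2)) = 3 - 25*(32 - (-12)*√4) = 3 - 25*(32 - (-12)*2) = 3 - 25*(32 - 2*(-12)) = 3 - 25*(32 + 24) = 3 - 25*56 = 3 - 1400 = -1397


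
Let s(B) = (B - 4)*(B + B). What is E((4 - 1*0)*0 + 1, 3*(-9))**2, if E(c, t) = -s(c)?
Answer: 36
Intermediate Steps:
s(B) = 2*B*(-4 + B) (s(B) = (-4 + B)*(2*B) = 2*B*(-4 + B))
E(c, t) = -2*c*(-4 + c)
E((4 - 1*0)*0 + 1, 3*(-9))**2 = (2*((4 - 1*0)*0 + 1)*(4 - ((4 - 1*0)*0 + 1)))**2 = (2*((4 + 0)*0 + 1)*(4 - ((4 + 0)*0 + 1)))**2 = (2*(4*0 + 1)*(4 - (4*0 + 1)))**2 = (2*(0 + 1)*(4 - (0 + 1)))**2 = (2*1*(4 - 1*1))**2 = (2*1*(4 - 1))**2 = (2*1*3)**2 = 6**2 = 36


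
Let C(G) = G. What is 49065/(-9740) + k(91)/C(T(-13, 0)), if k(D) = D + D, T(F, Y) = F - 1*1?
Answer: -35137/1948 ≈ -18.037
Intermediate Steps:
T(F, Y) = -1 + F (T(F, Y) = F - 1 = -1 + F)
k(D) = 2*D
49065/(-9740) + k(91)/C(T(-13, 0)) = 49065/(-9740) + (2*91)/(-1 - 13) = 49065*(-1/9740) + 182/(-14) = -9813/1948 + 182*(-1/14) = -9813/1948 - 13 = -35137/1948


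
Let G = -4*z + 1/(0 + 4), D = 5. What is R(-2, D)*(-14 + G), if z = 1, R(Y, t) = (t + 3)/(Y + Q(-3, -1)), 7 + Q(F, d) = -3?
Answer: 71/6 ≈ 11.833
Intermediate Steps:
Q(F, d) = -10 (Q(F, d) = -7 - 3 = -10)
R(Y, t) = (3 + t)/(-10 + Y) (R(Y, t) = (t + 3)/(Y - 10) = (3 + t)/(-10 + Y))
G = -15/4 (G = -4*1 + 1/(0 + 4) = -4 + 1/4 = -4 + ¼ = -15/4 ≈ -3.7500)
R(-2, D)*(-14 + G) = ((3 + 5)/(-10 - 2))*(-14 - 15/4) = (8/(-12))*(-71/4) = -1/12*8*(-71/4) = -⅔*(-71/4) = 71/6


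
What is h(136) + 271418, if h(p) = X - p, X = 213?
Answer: 271495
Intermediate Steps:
h(p) = 213 - p
h(136) + 271418 = (213 - 1*136) + 271418 = (213 - 136) + 271418 = 77 + 271418 = 271495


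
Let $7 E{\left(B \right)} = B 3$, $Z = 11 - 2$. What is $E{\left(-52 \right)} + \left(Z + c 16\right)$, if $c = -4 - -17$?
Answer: $\frac{1363}{7} \approx 194.71$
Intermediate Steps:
$c = 13$ ($c = -4 + 17 = 13$)
$Z = 9$ ($Z = 11 - 2 = 9$)
$E{\left(B \right)} = \frac{3 B}{7}$ ($E{\left(B \right)} = \frac{B 3}{7} = \frac{3 B}{7}$)
$E{\left(-52 \right)} + \left(Z + c 16\right) = \frac{3}{7} \left(-52\right) + \left(9 + 13 \cdot 16\right) = - \frac{156}{7} + \left(9 + 208\right) = - \frac{156}{7} + 217 = \frac{1363}{7}$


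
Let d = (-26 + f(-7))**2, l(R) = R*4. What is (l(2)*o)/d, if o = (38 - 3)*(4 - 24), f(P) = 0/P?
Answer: -1400/169 ≈ -8.2840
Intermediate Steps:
l(R) = 4*R
f(P) = 0
d = 676 (d = (-26 + 0)**2 = (-26)**2 = 676)
o = -700 (o = 35*(-20) = -700)
(l(2)*o)/d = ((4*2)*(-700))/676 = (8*(-700))*(1/676) = -5600*1/676 = -1400/169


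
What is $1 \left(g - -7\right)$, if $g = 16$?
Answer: $23$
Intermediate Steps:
$1 \left(g - -7\right) = 1 \left(16 - -7\right) = 1 \left(16 + 7\right) = 1 \cdot 23 = 23$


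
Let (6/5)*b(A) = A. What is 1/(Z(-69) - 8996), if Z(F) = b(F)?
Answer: -2/18107 ≈ -0.00011045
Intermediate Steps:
b(A) = 5*A/6
Z(F) = 5*F/6
1/(Z(-69) - 8996) = 1/((⅚)*(-69) - 8996) = 1/(-115/2 - 8996) = 1/(-18107/2) = -2/18107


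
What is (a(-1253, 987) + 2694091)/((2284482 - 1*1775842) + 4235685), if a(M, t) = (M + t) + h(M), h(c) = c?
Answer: 2692572/4744325 ≈ 0.56754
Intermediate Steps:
a(M, t) = t + 2*M (a(M, t) = (M + t) + M = t + 2*M)
(a(-1253, 987) + 2694091)/((2284482 - 1*1775842) + 4235685) = ((987 + 2*(-1253)) + 2694091)/((2284482 - 1*1775842) + 4235685) = ((987 - 2506) + 2694091)/((2284482 - 1775842) + 4235685) = (-1519 + 2694091)/(508640 + 4235685) = 2692572/4744325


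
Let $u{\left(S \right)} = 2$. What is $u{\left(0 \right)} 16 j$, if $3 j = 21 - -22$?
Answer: $\frac{1376}{3} \approx 458.67$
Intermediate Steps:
$j = \frac{43}{3}$ ($j = \frac{21 - -22}{3} = \frac{21 + 22}{3} = \frac{1}{3} \cdot 43 = \frac{43}{3} \approx 14.333$)
$u{\left(0 \right)} 16 j = 2 \cdot 16 \cdot \frac{43}{3} = 32 \cdot \frac{43}{3} = \frac{1376}{3}$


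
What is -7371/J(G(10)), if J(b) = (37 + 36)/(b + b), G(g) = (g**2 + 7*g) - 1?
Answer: -2491398/73 ≈ -34129.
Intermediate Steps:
G(g) = -1 + g**2 + 7*g
J(b) = 73/(2*b) (J(b) = 73/((2*b)) = 73*(1/(2*b)) = 73/(2*b))
-7371/J(G(10)) = -7371/(73/(2*(-1 + 10**2 + 7*10))) = -7371/(73/(2*(-1 + 100 + 70))) = -7371/((73/2)/169) = -7371/((73/2)*(1/169)) = -7371/73/338 = -7371*338/73 = -2491398/73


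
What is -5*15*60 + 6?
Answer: -4494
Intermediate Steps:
-5*15*60 + 6 = -75*60 + 6 = -4500 + 6 = -4494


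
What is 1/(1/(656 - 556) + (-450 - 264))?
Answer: -100/71399 ≈ -0.0014006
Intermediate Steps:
1/(1/(656 - 556) + (-450 - 264)) = 1/(1/100 - 714) = 1/(-71399/100) = -100/71399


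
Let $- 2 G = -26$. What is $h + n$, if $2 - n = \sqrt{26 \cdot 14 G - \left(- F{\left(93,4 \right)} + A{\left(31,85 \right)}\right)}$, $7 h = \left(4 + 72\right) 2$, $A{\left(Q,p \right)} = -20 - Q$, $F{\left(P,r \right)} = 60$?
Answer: $\frac{166}{7} - \sqrt{4843} \approx -45.877$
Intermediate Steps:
$G = 13$ ($G = \left(- \frac{1}{2}\right) \left(-26\right) = 13$)
$h = \frac{152}{7}$ ($h = \frac{\left(4 + 72\right) 2}{7} = \frac{76 \cdot 2}{7} = \frac{1}{7} \cdot 152 = \frac{152}{7} \approx 21.714$)
$n = 2 - \sqrt{4843}$ ($n = 2 - \sqrt{26 \cdot 14 \cdot 13 + \left(60 - \left(-20 - 31\right)\right)} = 2 - \sqrt{364 \cdot 13 + \left(60 - \left(-20 - 31\right)\right)} = 2 - \sqrt{4732 + \left(60 - -51\right)} = 2 - \sqrt{4732 + \left(60 + 51\right)} = 2 - \sqrt{4732 + 111} = 2 - \sqrt{4843} \approx -67.592$)
$h + n = \frac{152}{7} + \left(2 - \sqrt{4843}\right) = \frac{166}{7} - \sqrt{4843}$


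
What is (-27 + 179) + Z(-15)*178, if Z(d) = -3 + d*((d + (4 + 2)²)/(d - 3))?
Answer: 2733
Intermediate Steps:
Z(d) = -3 + d*(36 + d)/(-3 + d) (Z(d) = -3 + d*((d + 6²)/(-3 + d)) = -3 + d*((d + 36)/(-3 + d)) = -3 + d*((36 + d)/(-3 + d)) = -3 + d*(36 + d)/(-3 + d))
(-27 + 179) + Z(-15)*178 = (-27 + 179) + ((9 + (-15)² + 33*(-15))/(-3 - 15))*178 = 152 + ((9 + 225 - 495)/(-18))*178 = 152 - 1/18*(-261)*178 = 152 + (29/2)*178 = 152 + 2581 = 2733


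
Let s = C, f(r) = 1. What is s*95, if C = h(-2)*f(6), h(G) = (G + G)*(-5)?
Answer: 1900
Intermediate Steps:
h(G) = -10*G (h(G) = (2*G)*(-5) = -10*G)
C = 20 (C = -10*(-2)*1 = 20*1 = 20)
s = 20
s*95 = 20*95 = 1900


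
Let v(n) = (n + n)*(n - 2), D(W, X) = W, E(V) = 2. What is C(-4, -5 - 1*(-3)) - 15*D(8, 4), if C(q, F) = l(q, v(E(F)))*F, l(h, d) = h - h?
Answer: -120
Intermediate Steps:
v(n) = 2*n*(-2 + n) (v(n) = (2*n)*(-2 + n) = 2*n*(-2 + n))
l(h, d) = 0
C(q, F) = 0 (C(q, F) = 0*F = 0)
C(-4, -5 - 1*(-3)) - 15*D(8, 4) = 0 - 15*8 = 0 - 120 = -120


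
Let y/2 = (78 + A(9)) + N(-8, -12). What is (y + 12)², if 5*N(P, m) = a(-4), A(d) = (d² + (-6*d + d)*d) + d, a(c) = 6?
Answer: 5280804/25 ≈ 2.1123e+5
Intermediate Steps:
A(d) = d - 4*d² (A(d) = (d² + (-5*d)*d) + d = (d² - 5*d²) + d = -4*d² + d = d - 4*d²)
N(P, m) = 6/5 (N(P, m) = (⅕)*6 = 6/5)
y = -2358/5 (y = 2*((78 + 9*(1 - 4*9)) + 6/5) = 2*((78 + 9*(1 - 36)) + 6/5) = 2*((78 + 9*(-35)) + 6/5) = 2*((78 - 315) + 6/5) = 2*(-237 + 6/5) = 2*(-1179/5) = -2358/5 ≈ -471.60)
(y + 12)² = (-2358/5 + 12)² = (-2298/5)² = 5280804/25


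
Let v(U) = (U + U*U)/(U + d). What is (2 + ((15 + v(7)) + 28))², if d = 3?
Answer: 64009/25 ≈ 2560.4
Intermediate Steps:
v(U) = (U + U²)/(3 + U) (v(U) = (U + U*U)/(U + 3) = (U + U²)/(3 + U))
(2 + ((15 + v(7)) + 28))² = (2 + ((15 + 7*(1 + 7)/(3 + 7)) + 28))² = (2 + ((15 + 7*8/10) + 28))² = (2 + ((15 + 7*(⅒)*8) + 28))² = (2 + ((15 + 28/5) + 28))² = (2 + (103/5 + 28))² = (2 + 243/5)² = (253/5)² = 64009/25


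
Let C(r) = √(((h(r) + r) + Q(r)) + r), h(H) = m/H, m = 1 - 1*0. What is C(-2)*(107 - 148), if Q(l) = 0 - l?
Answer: -41*I*√10/2 ≈ -64.827*I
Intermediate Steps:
m = 1 (m = 1 + 0 = 1)
Q(l) = -l
h(H) = 1/H
C(r) = √(r + 1/r) (C(r) = √(((1/r + r) - r) + r) = √(((r + 1/r) - r) + r) = √(1/r + r) = √(r + 1/r))
C(-2)*(107 - 148) = √(-2 + 1/(-2))*(107 - 148) = √(-2 - ½)*(-41) = √(-5/2)*(-41) = (I*√10/2)*(-41) = -41*I*√10/2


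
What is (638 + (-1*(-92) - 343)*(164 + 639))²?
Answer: 40366837225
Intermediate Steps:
(638 + (-1*(-92) - 343)*(164 + 639))² = (638 + (92 - 343)*803)² = (638 - 251*803)² = (638 - 201553)² = (-200915)² = 40366837225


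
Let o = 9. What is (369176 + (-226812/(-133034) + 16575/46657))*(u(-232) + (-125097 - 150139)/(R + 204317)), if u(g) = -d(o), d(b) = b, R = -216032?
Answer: 14965190141477085197/2796716244795 ≈ 5.3510e+6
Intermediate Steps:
u(g) = -9 (u(g) = -1*9 = -9)
(369176 + (-226812/(-133034) + 16575/46657))*(u(-232) + (-125097 - 150139)/(R + 204317)) = (369176 + (-226812/(-133034) + 16575/46657))*(-9 + (-125097 - 150139)/(-216032 + 204317)) = (369176 + (-226812*(-1/133034) + 16575*(1/46657)))*(-9 - 275236/(-11715)) = (369176 + (113406/66517 + 1275/3589))*(-9 - 275236*(-1/11715)) = (369176 + 491823309/238729513)*(-9 + 275236/11715) = (88133698514597/238729513)*(169801/11715) = 14965190141477085197/2796716244795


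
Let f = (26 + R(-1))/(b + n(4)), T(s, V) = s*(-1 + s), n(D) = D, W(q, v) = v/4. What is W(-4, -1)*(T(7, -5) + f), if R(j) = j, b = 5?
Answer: -403/36 ≈ -11.194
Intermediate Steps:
W(q, v) = v/4 (W(q, v) = v*(1/4) = v/4)
f = 25/9 (f = (26 - 1)/(5 + 4) = 25/9 ≈ 2.7778)
W(-4, -1)*(T(7, -5) + f) = ((1/4)*(-1))*(7*(-1 + 7) + 25/9) = -(7*6 + 25/9)/4 = -(42 + 25/9)/4 = -1/4*403/9 = -403/36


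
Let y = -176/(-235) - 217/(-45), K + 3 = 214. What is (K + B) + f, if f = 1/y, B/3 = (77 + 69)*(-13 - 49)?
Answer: -317490820/11783 ≈ -26945.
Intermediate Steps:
K = 211 (K = -3 + 214 = 211)
B = -27156 (B = 3*((77 + 69)*(-13 - 49)) = 3*(146*(-62)) = 3*(-9052) = -27156)
y = 11783/2115 (y = -176*(-1/235) - 217*(-1/45) = 176/235 + 217/45 = 11783/2115 ≈ 5.5712)
f = 2115/11783 (f = 1/(11783/2115) = 2115/11783 ≈ 0.17950)
(K + B) + f = (211 - 27156) + 2115/11783 = -26945 + 2115/11783 = -317490820/11783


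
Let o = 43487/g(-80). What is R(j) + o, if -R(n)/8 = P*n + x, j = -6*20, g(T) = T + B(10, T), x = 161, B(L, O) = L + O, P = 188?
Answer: 26835313/150 ≈ 1.7890e+5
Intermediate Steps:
g(T) = 10 + 2*T (g(T) = T + (10 + T) = 10 + 2*T)
j = -120
o = -43487/150 (o = 43487/(10 + 2*(-80)) = 43487/(10 - 160) = 43487/(-150) = 43487*(-1/150) = -43487/150 ≈ -289.91)
R(n) = -1288 - 1504*n (R(n) = -8*(188*n + 161) = -8*(161 + 188*n) = -1288 - 1504*n)
R(j) + o = (-1288 - 1504*(-120)) - 43487/150 = (-1288 + 180480) - 43487/150 = 179192 - 43487/150 = 26835313/150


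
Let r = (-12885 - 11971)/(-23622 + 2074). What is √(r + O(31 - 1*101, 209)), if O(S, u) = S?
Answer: 2*I*√499477253/5387 ≈ 8.2974*I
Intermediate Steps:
r = 6214/5387 (r = -24856/(-21548) = -24856*(-1/21548) = 6214/5387 ≈ 1.1535)
√(r + O(31 - 1*101, 209)) = √(6214/5387 + (31 - 1*101)) = √(6214/5387 + (31 - 101)) = √(6214/5387 - 70) = √(-370876/5387) = 2*I*√499477253/5387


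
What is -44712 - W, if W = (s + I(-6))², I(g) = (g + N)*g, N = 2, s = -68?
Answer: -46648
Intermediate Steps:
I(g) = g*(2 + g) (I(g) = (g + 2)*g = (2 + g)*g = g*(2 + g))
W = 1936 (W = (-68 - 6*(2 - 6))² = (-68 - 6*(-4))² = (-68 + 24)² = (-44)² = 1936)
-44712 - W = -44712 - 1*1936 = -44712 - 1936 = -46648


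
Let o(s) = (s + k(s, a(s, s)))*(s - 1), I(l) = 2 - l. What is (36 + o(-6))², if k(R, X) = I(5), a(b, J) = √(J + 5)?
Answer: 9801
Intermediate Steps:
a(b, J) = √(5 + J)
k(R, X) = -3 (k(R, X) = 2 - 1*5 = 2 - 5 = -3)
o(s) = (-1 + s)*(-3 + s) (o(s) = (s - 3)*(s - 1) = (-3 + s)*(-1 + s) = (-1 + s)*(-3 + s))
(36 + o(-6))² = (36 + (3 + (-6)² - 4*(-6)))² = (36 + (3 + 36 + 24))² = (36 + 63)² = 99² = 9801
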